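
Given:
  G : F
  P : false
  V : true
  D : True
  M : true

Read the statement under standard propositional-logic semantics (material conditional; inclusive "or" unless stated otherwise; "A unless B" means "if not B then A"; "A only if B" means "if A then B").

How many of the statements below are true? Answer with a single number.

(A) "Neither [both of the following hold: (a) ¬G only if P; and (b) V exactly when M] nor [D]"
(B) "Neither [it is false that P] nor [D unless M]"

(A): Formalization: ((¬G → P) ∧ (V ↔ M)) ↓ D

¬G = ¬F = T
¬G → P = T → F = F
V ↔ M = T ↔ T = T
(¬G → P) ∧ (V ↔ M) = F ∧ T = F
((¬G → P) ∧ (V ↔ M)) ↓ D = F ↓ T = F
Hence (A) is false.

(B): In symbols: ¬P ↓ (D ∨ M)

¬P = ¬F = T
D ∨ M = T ∨ T = T
¬P ↓ (D ∨ M) = T ↓ T = F
Hence (B) is false.

0 of the 2 statements are true (none).

0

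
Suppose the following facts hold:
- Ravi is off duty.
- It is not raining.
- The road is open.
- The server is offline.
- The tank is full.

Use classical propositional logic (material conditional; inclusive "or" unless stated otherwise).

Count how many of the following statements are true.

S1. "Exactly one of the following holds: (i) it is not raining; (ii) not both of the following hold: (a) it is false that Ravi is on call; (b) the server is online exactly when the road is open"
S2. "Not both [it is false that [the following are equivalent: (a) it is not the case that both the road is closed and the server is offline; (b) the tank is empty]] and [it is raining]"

1

Let M = "it is raining" (False), R = "Ravi is on call" (False), P = "the server is online" (False), H = "the road is closed" (False), U = "the tank is full" (True).

S1: This is not M xor (not R nand (P iff not H)).

not M = not False = True
not R = not False = True
not H = not False = True
P iff not H = False iff True = False
not R nand (P iff not H) = True nand False = True
not M xor (not R nand (P iff not H)) = True xor True = False
Thus S1 is false.

S2: Formalization: not ((H nand not P) iff not U) nand M

not P = not False = True
H nand not P = False nand True = True
not U = not True = False
(H nand not P) iff not U = True iff False = False
not ((H nand not P) iff not U) = not False = True
not ((H nand not P) iff not U) nand M = True nand False = True
So S2 is true.

1 of the 2 statements is true.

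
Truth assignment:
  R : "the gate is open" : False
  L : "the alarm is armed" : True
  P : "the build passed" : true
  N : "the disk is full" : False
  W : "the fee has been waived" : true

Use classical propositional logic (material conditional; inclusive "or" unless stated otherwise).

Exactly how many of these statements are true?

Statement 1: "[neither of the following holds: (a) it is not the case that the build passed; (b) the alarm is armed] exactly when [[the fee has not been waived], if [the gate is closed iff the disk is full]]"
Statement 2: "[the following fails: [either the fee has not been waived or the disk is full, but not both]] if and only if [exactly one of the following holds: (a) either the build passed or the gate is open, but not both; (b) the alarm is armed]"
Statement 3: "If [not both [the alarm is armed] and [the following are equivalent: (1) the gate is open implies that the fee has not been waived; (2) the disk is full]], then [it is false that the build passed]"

0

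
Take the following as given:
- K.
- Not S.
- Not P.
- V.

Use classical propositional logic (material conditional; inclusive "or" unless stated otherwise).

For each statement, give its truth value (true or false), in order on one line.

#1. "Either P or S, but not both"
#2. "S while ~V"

#1 False, #2 False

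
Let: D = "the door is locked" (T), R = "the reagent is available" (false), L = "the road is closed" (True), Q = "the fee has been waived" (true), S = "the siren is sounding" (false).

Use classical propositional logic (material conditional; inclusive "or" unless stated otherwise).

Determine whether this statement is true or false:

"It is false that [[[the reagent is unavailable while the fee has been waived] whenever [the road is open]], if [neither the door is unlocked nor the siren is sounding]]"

Formalization: ¬((¬D ↓ S) → (¬L → (¬R ∧ Q)))

¬D = ¬T = F
¬D ↓ S = F ↓ F = T
¬L = ¬T = F
¬R = ¬F = T
¬R ∧ Q = T ∧ T = T
¬L → (¬R ∧ Q) = F → T = T
(¬D ↓ S) → (¬L → (¬R ∧ Q)) = T → T = T
¬((¬D ↓ S) → (¬L → (¬R ∧ Q))) = ¬T = F

False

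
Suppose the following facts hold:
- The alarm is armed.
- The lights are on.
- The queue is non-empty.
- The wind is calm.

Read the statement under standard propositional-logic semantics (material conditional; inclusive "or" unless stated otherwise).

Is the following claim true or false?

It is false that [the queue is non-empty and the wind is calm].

False

Let V = "the queue is empty" (F), N = "the wind is strong" (F).
Formalization: ¬(¬V ∧ ¬N)

¬V = ¬F = T
¬N = ¬F = T
¬V ∧ ¬N = T ∧ T = T
¬(¬V ∧ ¬N) = ¬T = F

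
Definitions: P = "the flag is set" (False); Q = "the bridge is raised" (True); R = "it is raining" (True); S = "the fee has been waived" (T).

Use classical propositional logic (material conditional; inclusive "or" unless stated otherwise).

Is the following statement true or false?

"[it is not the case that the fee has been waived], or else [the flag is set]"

Parsed as ~S | P

~S = ~T = F
~S | P = F | F = F

False.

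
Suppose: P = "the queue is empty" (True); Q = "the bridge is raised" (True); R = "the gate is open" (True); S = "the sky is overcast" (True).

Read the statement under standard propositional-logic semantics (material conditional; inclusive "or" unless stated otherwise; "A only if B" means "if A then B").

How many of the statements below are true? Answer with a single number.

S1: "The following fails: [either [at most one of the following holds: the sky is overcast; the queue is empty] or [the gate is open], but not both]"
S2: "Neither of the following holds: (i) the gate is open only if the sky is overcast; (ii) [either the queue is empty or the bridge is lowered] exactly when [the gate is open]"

0

S1: In symbols: ~((S nand P) xor R)

S nand P = T nand T = F
(S nand P) xor R = F xor T = T
~((S nand P) xor R) = ~T = F
So S1 is false.

S2: In symbols: (R -> S) nor ((P | ~Q) <-> R)

R -> S = T -> T = T
~Q = ~T = F
P | ~Q = T | F = T
(P | ~Q) <-> R = T <-> T = T
(R -> S) nor ((P | ~Q) <-> R) = T nor T = F
Thus S2 is false.

True statements: 0 (none).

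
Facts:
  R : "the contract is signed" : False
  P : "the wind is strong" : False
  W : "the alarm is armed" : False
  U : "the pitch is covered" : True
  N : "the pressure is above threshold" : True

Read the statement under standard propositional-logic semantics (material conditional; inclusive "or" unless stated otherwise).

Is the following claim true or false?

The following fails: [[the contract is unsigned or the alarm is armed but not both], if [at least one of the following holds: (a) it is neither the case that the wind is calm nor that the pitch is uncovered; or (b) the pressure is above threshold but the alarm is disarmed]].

Parsed as ~(((~P nor ~U) | (N & ~W)) -> (~R xor W))

~P = ~F = T
~U = ~T = F
~P nor ~U = T nor F = F
~W = ~F = T
N & ~W = T & T = T
(~P nor ~U) | (N & ~W) = F | T = T
~R = ~F = T
~R xor W = T xor F = T
((~P nor ~U) | (N & ~W)) -> (~R xor W) = T -> T = T
~(((~P nor ~U) | (N & ~W)) -> (~R xor W)) = ~T = F

false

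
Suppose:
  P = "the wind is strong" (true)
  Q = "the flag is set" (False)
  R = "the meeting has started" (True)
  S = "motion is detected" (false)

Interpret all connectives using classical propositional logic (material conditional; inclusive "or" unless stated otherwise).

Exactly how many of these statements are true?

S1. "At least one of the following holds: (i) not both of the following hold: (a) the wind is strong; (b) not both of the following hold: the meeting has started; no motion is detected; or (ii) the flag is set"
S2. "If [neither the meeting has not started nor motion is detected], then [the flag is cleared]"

2

S1: Formalization: (P ↑ (R ↑ ¬S)) ∨ Q

¬S = ¬F = T
R ↑ ¬S = T ↑ T = F
P ↑ (R ↑ ¬S) = T ↑ F = T
(P ↑ (R ↑ ¬S)) ∨ Q = T ∨ F = T
Hence S1 is true.

S2: Formalization: (¬R ↓ S) → ¬Q

¬R = ¬T = F
¬R ↓ S = F ↓ F = T
¬Q = ¬F = T
(¬R ↓ S) → ¬Q = T → T = T
Hence S2 is true.

Count: 2.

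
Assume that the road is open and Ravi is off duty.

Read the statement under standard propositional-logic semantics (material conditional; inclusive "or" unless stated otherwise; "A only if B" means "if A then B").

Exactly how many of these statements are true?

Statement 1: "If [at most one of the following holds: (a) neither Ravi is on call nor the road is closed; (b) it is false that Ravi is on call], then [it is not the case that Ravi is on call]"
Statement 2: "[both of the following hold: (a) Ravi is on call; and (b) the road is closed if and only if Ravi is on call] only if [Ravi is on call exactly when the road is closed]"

Let Q = "Ravi is on call" (False), P = "the road is closed" (False).

Statement 1: In symbols: ((Q nor P) nand not Q) -> not Q

Q nor P = False nor False = True
not Q = not False = True
(Q nor P) nand not Q = True nand True = False
not Q = not False = True
((Q nor P) nand not Q) -> not Q = False -> True = True
Hence Statement 1 is true.

Statement 2: This is (Q and (P iff Q)) -> (Q iff P).

P iff Q = False iff False = True
Q and (P iff Q) = False and True = False
Q iff P = False iff False = True
(Q and (P iff Q)) -> (Q iff P) = False -> True = True
Hence Statement 2 is true.

Count: 2.

2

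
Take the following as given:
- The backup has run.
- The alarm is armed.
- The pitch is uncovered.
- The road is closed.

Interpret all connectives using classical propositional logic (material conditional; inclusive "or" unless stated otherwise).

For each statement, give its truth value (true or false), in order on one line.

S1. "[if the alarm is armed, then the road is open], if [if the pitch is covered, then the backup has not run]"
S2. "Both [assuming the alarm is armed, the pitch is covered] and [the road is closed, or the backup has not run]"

S1 False / S2 False

Let D = "the pitch is covered" (F), W = "the backup has run" (T), H = "the alarm is armed" (T), G = "the road is closed" (T).

S1: This is (D -> ~W) -> (H -> ~G).

~W = ~T = F
D -> ~W = F -> F = T
~G = ~T = F
H -> ~G = T -> F = F
(D -> ~W) -> (H -> ~G) = T -> F = F
So S1 is false.

S2: Formalization: (H -> D) & (G | ~W)

H -> D = T -> F = F
~W = ~T = F
G | ~W = T | F = T
(H -> D) & (G | ~W) = F & T = F
Thus S2 is false.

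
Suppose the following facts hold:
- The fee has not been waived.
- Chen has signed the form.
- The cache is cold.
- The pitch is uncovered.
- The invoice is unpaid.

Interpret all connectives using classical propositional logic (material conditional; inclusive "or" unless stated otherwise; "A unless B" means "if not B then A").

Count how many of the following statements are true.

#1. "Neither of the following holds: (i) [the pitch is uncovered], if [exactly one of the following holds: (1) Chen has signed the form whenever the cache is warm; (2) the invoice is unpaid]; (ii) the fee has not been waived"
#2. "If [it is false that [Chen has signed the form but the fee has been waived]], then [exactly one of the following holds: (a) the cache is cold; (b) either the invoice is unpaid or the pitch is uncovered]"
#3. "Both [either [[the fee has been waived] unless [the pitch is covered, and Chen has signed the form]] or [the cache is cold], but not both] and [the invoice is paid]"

Let P = "the cache is warm" (F), G = "Chen has signed the form" (T), L = "the invoice is paid" (F), S = "the pitch is covered" (F), U = "the fee has been waived" (F).

#1: In symbols: (((P → G) ⊕ ¬L) → ¬S) ↓ ¬U

P → G = F → T = T
¬L = ¬F = T
(P → G) ⊕ ¬L = T ⊕ T = F
¬S = ¬F = T
((P → G) ⊕ ¬L) → ¬S = F → T = T
¬U = ¬F = T
(((P → G) ⊕ ¬L) → ¬S) ↓ ¬U = T ↓ T = F
Thus #1 is false.

#2: In symbols: ¬(G ∧ U) → (¬P ⊕ (¬L ∨ ¬S))

G ∧ U = T ∧ F = F
¬(G ∧ U) = ¬F = T
¬P = ¬F = T
¬L = ¬F = T
¬S = ¬F = T
¬L ∨ ¬S = T ∨ T = T
¬P ⊕ (¬L ∨ ¬S) = T ⊕ T = F
¬(G ∧ U) → (¬P ⊕ (¬L ∨ ¬S)) = T → F = F
Hence #2 is false.

#3: This is ((U ∨ (S ∧ G)) ⊕ ¬P) ∧ L.

S ∧ G = F ∧ T = F
U ∨ (S ∧ G) = F ∨ F = F
¬P = ¬F = T
(U ∨ (S ∧ G)) ⊕ ¬P = F ⊕ T = T
((U ∨ (S ∧ G)) ⊕ ¬P) ∧ L = T ∧ F = F
Hence #3 is false.

True statements: 0 (none).

0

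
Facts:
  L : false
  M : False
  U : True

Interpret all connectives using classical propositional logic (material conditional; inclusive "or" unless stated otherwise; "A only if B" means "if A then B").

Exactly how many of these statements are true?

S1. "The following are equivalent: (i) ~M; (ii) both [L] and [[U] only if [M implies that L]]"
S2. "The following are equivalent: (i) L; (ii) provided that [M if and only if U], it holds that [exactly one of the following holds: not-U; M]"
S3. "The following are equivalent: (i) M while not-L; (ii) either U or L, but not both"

S1: In symbols: ¬M ↔ (L ∧ (U → (M → L)))

¬M = ¬F = T
M → L = F → F = T
U → (M → L) = T → T = T
L ∧ (U → (M → L)) = F ∧ T = F
¬M ↔ (L ∧ (U → (M → L))) = T ↔ F = F
Thus S1 is false.

S2: In symbols: L ↔ ((M ↔ U) → (¬U ⊕ M))

M ↔ U = F ↔ T = F
¬U = ¬T = F
¬U ⊕ M = F ⊕ F = F
(M ↔ U) → (¬U ⊕ M) = F → F = T
L ↔ ((M ↔ U) → (¬U ⊕ M)) = F ↔ T = F
So S2 is false.

S3: In symbols: (M ∧ ¬L) ↔ (U ⊕ L)

¬L = ¬F = T
M ∧ ¬L = F ∧ T = F
U ⊕ L = T ⊕ F = T
(M ∧ ¬L) ↔ (U ⊕ L) = F ↔ T = F
Thus S3 is false.

Count: 0.

0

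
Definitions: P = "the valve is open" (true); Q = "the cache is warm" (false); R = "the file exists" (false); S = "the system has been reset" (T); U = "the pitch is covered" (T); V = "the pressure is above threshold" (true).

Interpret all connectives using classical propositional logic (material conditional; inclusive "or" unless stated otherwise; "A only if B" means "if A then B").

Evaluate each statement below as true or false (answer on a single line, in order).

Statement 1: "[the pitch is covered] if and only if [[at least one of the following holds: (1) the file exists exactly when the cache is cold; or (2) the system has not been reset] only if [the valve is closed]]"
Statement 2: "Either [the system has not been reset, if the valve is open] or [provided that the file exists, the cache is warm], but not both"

Statement 1 true / Statement 2 true

Statement 1: Formalization: U iff (((R iff not Q) or not S) -> not P)

not Q = not False = True
R iff not Q = False iff True = False
not S = not True = False
(R iff not Q) or not S = False or False = False
not P = not True = False
((R iff not Q) or not S) -> not P = False -> False = True
U iff (((R iff not Q) or not S) -> not P) = True iff True = True
Thus Statement 1 is true.

Statement 2: Parsed as (P -> not S) xor (R -> Q)

not S = not True = False
P -> not S = True -> False = False
R -> Q = False -> False = True
(P -> not S) xor (R -> Q) = False xor True = True
Hence Statement 2 is true.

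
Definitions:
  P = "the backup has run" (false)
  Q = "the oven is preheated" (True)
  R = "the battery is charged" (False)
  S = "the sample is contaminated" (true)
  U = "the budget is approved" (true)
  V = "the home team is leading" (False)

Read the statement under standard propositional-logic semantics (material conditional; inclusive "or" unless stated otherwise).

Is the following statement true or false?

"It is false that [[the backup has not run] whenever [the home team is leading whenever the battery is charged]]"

This is not ((R -> V) -> not P).

R -> V = False -> False = True
not P = not False = True
(R -> V) -> not P = True -> True = True
not ((R -> V) -> not P) = not True = False

The statement is false.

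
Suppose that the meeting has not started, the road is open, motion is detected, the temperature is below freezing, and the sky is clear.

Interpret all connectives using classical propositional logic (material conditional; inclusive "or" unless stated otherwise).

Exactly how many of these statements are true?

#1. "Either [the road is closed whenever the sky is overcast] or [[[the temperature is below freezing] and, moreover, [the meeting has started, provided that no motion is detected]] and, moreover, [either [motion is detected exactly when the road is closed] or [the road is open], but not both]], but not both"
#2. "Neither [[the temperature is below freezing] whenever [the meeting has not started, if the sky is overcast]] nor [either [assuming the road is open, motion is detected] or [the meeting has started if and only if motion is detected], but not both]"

0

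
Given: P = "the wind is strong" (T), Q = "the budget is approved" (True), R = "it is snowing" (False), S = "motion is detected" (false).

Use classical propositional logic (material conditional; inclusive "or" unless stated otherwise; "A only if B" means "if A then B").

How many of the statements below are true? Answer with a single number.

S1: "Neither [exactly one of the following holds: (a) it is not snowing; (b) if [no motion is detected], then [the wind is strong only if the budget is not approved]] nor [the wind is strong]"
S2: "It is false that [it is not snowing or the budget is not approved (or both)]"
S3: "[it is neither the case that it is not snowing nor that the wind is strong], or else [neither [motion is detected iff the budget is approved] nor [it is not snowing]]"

S1: Parsed as (not R xor (not S -> (P -> not Q))) nor P

not R = not False = True
not S = not False = True
not Q = not True = False
P -> not Q = True -> False = False
not S -> (P -> not Q) = True -> False = False
not R xor (not S -> (P -> not Q)) = True xor False = True
(not R xor (not S -> (P -> not Q))) nor P = True nor True = False
So S1 is false.

S2: This is not (not R or not Q).

not R = not False = True
not Q = not True = False
not R or not Q = True or False = True
not (not R or not Q) = not True = False
So S2 is false.

S3: Parsed as (not R nor P) or ((S iff Q) nor not R)

not R = not False = True
not R nor P = True nor True = False
S iff Q = False iff True = False
not R = not False = True
(S iff Q) nor not R = False nor True = False
(not R nor P) or ((S iff Q) nor not R) = False or False = False
So S3 is false.

True statements: 0 (none).

0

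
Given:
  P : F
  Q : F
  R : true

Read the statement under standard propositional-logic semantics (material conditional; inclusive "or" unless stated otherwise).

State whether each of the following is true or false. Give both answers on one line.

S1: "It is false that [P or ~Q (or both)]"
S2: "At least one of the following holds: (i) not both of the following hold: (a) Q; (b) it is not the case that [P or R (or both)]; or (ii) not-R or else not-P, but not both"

S1 F; S2 T

S1: Formalization: ¬(P ∨ ¬Q)

¬Q = ¬F = T
P ∨ ¬Q = F ∨ T = T
¬(P ∨ ¬Q) = ¬T = F
Thus S1 is false.

S2: Formalization: (Q ↑ ¬(P ∨ R)) ∨ (¬R ⊕ ¬P)

P ∨ R = F ∨ T = T
¬(P ∨ R) = ¬T = F
Q ↑ ¬(P ∨ R) = F ↑ F = T
¬R = ¬T = F
¬P = ¬F = T
¬R ⊕ ¬P = F ⊕ T = T
(Q ↑ ¬(P ∨ R)) ∨ (¬R ⊕ ¬P) = T ∨ T = T
So S2 is true.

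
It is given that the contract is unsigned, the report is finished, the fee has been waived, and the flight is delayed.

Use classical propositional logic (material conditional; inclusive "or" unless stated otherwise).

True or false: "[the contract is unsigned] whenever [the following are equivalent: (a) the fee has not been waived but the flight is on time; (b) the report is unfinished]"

Let D = "the fee has been waived" (T), P = "the flight is delayed" (T), M = "the report is finished" (T), H = "the contract is signed" (F).
Formalization: ((¬D ∧ ¬P) ↔ ¬M) → ¬H

¬D = ¬T = F
¬P = ¬T = F
¬D ∧ ¬P = F ∧ F = F
¬M = ¬T = F
(¬D ∧ ¬P) ↔ ¬M = F ↔ F = T
¬H = ¬F = T
((¬D ∧ ¬P) ↔ ¬M) → ¬H = T → T = T

True.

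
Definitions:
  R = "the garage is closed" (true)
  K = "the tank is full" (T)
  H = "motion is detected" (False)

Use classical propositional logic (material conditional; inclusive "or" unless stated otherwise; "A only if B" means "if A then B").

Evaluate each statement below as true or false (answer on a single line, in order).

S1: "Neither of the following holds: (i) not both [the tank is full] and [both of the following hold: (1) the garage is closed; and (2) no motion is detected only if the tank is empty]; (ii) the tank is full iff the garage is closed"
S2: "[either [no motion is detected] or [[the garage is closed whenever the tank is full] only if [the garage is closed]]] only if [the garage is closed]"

S1: Formalization: (K nand (R and (not H -> not K))) nor (K iff R)

not H = not False = True
not K = not True = False
not H -> not K = True -> False = False
R and (not H -> not K) = True and False = False
K nand (R and (not H -> not K)) = True nand False = True
K iff R = True iff True = True
(K nand (R and (not H -> not K))) nor (K iff R) = True nor True = False
So S1 is false.

S2: In symbols: (not H or ((K -> R) -> R)) -> R

not H = not False = True
K -> R = True -> True = True
(K -> R) -> R = True -> True = True
not H or ((K -> R) -> R) = True or True = True
(not H or ((K -> R) -> R)) -> R = True -> True = True
So S2 is true.

S1 False / S2 True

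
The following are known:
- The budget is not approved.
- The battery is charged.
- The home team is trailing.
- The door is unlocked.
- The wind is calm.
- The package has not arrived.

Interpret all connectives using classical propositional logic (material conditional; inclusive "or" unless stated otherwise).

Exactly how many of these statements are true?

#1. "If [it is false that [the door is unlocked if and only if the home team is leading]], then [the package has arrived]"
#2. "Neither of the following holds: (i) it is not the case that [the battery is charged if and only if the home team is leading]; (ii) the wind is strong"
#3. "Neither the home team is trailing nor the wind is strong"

0

Let S = "the door is locked" (F), R = "the home team is leading" (F), V = "the package has arrived" (F), Q = "the battery is charged" (T), U = "the wind is strong" (F).

#1: This is ¬(¬S ↔ R) → V.

¬S = ¬F = T
¬S ↔ R = T ↔ F = F
¬(¬S ↔ R) = ¬F = T
¬(¬S ↔ R) → V = T → F = F
Hence #1 is false.

#2: Parsed as ¬(Q ↔ R) ↓ U

Q ↔ R = T ↔ F = F
¬(Q ↔ R) = ¬F = T
¬(Q ↔ R) ↓ U = T ↓ F = F
Hence #2 is false.

#3: This is ¬R ↓ U.

¬R = ¬F = T
¬R ↓ U = T ↓ F = F
Hence #3 is false.

True statements: 0 (none).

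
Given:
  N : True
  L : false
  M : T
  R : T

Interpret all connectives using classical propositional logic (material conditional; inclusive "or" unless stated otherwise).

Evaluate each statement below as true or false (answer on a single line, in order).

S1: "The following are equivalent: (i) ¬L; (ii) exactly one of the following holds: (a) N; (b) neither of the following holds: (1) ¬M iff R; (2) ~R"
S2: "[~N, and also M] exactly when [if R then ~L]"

S1 F, S2 F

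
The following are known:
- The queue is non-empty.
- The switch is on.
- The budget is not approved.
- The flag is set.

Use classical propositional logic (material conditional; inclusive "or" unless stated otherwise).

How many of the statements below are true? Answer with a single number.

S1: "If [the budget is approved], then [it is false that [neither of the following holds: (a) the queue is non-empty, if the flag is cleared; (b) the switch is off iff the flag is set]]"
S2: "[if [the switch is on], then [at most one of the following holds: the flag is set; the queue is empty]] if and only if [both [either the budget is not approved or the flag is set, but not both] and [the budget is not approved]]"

1

Let Q = "the budget is approved" (False), D = "the flag is set" (True), H = "the queue is empty" (False), N = "the switch is on" (True).

S1: This is Q -> not ((not D -> not H) nor (not N iff D)).

not D = not True = False
not H = not False = True
not D -> not H = False -> True = True
not N = not True = False
not N iff D = False iff True = False
(not D -> not H) nor (not N iff D) = True nor False = False
not ((not D -> not H) nor (not N iff D)) = not False = True
Q -> not ((not D -> not H) nor (not N iff D)) = False -> True = True
So S1 is true.

S2: Formalization: (N -> (D nand H)) iff ((not Q xor D) and not Q)

D nand H = True nand False = True
N -> (D nand H) = True -> True = True
not Q = not False = True
not Q xor D = True xor True = False
not Q = not False = True
(not Q xor D) and not Q = False and True = False
(N -> (D nand H)) iff ((not Q xor D) and not Q) = True iff False = False
Thus S2 is false.

Count: 1.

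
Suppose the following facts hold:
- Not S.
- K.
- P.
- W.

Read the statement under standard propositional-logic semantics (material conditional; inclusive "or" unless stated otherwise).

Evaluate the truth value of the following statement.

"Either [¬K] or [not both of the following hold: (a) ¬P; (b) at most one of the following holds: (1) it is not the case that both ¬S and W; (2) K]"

True.

Formalization: not K or (not P nand ((not S nand W) nand K))

not K = not True = False
not P = not True = False
not S = not False = True
not S nand W = True nand True = False
(not S nand W) nand K = False nand True = True
not P nand ((not S nand W) nand K) = False nand True = True
not K or (not P nand ((not S nand W) nand K)) = False or True = True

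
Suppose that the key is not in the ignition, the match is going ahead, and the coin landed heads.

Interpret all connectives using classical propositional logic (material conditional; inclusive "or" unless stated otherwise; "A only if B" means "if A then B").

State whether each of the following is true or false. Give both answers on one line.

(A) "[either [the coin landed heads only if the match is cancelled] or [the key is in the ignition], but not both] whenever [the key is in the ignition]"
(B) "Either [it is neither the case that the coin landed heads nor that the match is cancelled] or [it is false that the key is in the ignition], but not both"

Let V = "the key is in the ignition" (F), L = "the coin landed heads" (T), G = "the match is cancelled" (F).

(A): In symbols: V -> ((L -> G) xor V)

L -> G = T -> F = F
(L -> G) xor V = F xor F = F
V -> ((L -> G) xor V) = F -> F = T
Thus (A) is true.

(B): In symbols: (L nor G) xor ~V

L nor G = T nor F = F
~V = ~F = T
(L nor G) xor ~V = F xor T = T
So (B) is true.

(A) T / (B) T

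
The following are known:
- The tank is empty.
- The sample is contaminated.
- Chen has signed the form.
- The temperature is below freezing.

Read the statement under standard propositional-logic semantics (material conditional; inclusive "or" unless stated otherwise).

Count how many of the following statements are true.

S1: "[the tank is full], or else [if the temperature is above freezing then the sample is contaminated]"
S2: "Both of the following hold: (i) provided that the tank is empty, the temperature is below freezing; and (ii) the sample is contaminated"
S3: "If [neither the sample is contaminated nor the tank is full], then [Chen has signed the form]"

3

Let P = "the tank is full" (False), U = "the temperature is below freezing" (True), V = "the sample is contaminated" (True), R = "Chen has signed the form" (True).

S1: Formalization: P or (not U -> V)

not U = not True = False
not U -> V = False -> True = True
P or (not U -> V) = False or True = True
So S1 is true.

S2: Formalization: (not P -> U) and V

not P = not False = True
not P -> U = True -> True = True
(not P -> U) and V = True and True = True
So S2 is true.

S3: Formalization: (V nor P) -> R

V nor P = True nor False = False
(V nor P) -> R = False -> True = True
So S3 is true.

3 of the 3 statements are true (S1, S2, S3).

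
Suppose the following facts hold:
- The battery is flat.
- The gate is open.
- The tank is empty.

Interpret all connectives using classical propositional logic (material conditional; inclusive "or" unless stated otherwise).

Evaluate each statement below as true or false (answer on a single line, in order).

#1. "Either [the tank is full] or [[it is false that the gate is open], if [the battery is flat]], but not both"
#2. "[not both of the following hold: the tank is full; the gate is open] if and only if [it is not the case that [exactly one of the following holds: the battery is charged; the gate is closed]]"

#1 false / #2 true

Let G = "the tank is full" (F), D = "the battery is charged" (F), U = "the gate is open" (T).

#1: Formalization: G ⊕ (¬D → ¬U)

¬D = ¬F = T
¬U = ¬T = F
¬D → ¬U = T → F = F
G ⊕ (¬D → ¬U) = F ⊕ F = F
Hence #1 is false.

#2: Formalization: (G ↑ U) ↔ ¬(D ⊕ ¬U)

G ↑ U = F ↑ T = T
¬U = ¬T = F
D ⊕ ¬U = F ⊕ F = F
¬(D ⊕ ¬U) = ¬F = T
(G ↑ U) ↔ ¬(D ⊕ ¬U) = T ↔ T = T
Thus #2 is true.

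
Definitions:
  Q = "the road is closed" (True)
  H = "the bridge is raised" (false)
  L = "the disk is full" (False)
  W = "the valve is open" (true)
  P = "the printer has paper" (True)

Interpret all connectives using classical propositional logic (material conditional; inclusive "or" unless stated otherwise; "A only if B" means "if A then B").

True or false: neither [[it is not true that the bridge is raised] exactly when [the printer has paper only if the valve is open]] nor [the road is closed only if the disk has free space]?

Values: H=F, P=T, W=T, Q=T, L=F.
In symbols: (~H <-> (P -> W)) nor (Q -> ~L)

~H = ~F = T
P -> W = T -> T = T
~H <-> (P -> W) = T <-> T = T
~L = ~F = T
Q -> ~L = T -> T = T
(~H <-> (P -> W)) nor (Q -> ~L) = T nor T = F

False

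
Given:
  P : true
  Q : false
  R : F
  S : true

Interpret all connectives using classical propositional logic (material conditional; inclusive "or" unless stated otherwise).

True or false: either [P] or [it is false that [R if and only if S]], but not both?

Formalization: P xor not (R iff S)

R iff S = False iff True = False
not (R iff S) = not False = True
P xor not (R iff S) = True xor True = False

false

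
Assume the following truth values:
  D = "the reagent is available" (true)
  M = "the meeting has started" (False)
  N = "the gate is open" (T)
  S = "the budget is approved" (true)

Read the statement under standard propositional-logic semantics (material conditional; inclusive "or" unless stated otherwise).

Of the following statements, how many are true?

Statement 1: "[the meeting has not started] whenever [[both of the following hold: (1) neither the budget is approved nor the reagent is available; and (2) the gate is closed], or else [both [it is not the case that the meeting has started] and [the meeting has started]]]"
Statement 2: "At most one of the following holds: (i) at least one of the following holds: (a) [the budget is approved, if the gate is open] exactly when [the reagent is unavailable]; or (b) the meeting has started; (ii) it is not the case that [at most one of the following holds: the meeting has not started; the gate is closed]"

Statement 1: In symbols: (((S nor D) & ~N) | (~M & M)) -> ~M

S nor D = T nor T = F
~N = ~T = F
(S nor D) & ~N = F & F = F
~M = ~F = T
~M & M = T & F = F
((S nor D) & ~N) | (~M & M) = F | F = F
~M = ~F = T
(((S nor D) & ~N) | (~M & M)) -> ~M = F -> T = T
Hence Statement 1 is true.

Statement 2: This is (((N -> S) <-> ~D) | M) nand ~(~M nand ~N).

N -> S = T -> T = T
~D = ~T = F
(N -> S) <-> ~D = T <-> F = F
((N -> S) <-> ~D) | M = F | F = F
~M = ~F = T
~N = ~T = F
~M nand ~N = T nand F = T
~(~M nand ~N) = ~T = F
(((N -> S) <-> ~D) | M) nand ~(~M nand ~N) = F nand F = T
Thus Statement 2 is true.

2 of the 2 statements are true (Statement 1, Statement 2).

2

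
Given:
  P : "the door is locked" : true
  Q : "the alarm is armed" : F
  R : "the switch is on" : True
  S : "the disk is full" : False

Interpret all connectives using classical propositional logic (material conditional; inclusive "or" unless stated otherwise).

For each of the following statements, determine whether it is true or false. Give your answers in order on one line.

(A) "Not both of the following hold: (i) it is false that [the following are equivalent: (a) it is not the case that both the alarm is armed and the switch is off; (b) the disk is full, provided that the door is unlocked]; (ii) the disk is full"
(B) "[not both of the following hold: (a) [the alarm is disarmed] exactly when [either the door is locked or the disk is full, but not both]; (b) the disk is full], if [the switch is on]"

(A) T / (B) T

(A): Formalization: ¬((Q ↑ ¬R) ↔ (¬P → S)) ↑ S

¬R = ¬T = F
Q ↑ ¬R = F ↑ F = T
¬P = ¬T = F
¬P → S = F → F = T
(Q ↑ ¬R) ↔ (¬P → S) = T ↔ T = T
¬((Q ↑ ¬R) ↔ (¬P → S)) = ¬T = F
¬((Q ↑ ¬R) ↔ (¬P → S)) ↑ S = F ↑ F = T
Thus (A) is true.

(B): Formalization: R → ((¬Q ↔ (P ⊕ S)) ↑ S)

¬Q = ¬F = T
P ⊕ S = T ⊕ F = T
¬Q ↔ (P ⊕ S) = T ↔ T = T
(¬Q ↔ (P ⊕ S)) ↑ S = T ↑ F = T
R → ((¬Q ↔ (P ⊕ S)) ↑ S) = T → T = T
Thus (B) is true.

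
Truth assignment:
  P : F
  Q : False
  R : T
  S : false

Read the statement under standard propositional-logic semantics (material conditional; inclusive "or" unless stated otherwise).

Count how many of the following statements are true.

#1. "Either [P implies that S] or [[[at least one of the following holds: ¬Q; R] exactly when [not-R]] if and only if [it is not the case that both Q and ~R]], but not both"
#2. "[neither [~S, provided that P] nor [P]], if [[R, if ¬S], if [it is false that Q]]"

#1: In symbols: (P -> S) xor (((~Q | R) <-> ~R) <-> (Q nand ~R))

P -> S = F -> F = T
~Q = ~F = T
~Q | R = T | T = T
~R = ~T = F
(~Q | R) <-> ~R = T <-> F = F
~R = ~T = F
Q nand ~R = F nand F = T
((~Q | R) <-> ~R) <-> (Q nand ~R) = F <-> T = F
(P -> S) xor (((~Q | R) <-> ~R) <-> (Q nand ~R)) = T xor F = T
Thus #1 is true.

#2: Parsed as (~Q -> (~S -> R)) -> ((P -> ~S) nor P)

~Q = ~F = T
~S = ~F = T
~S -> R = T -> T = T
~Q -> (~S -> R) = T -> T = T
~S = ~F = T
P -> ~S = F -> T = T
(P -> ~S) nor P = T nor F = F
(~Q -> (~S -> R)) -> ((P -> ~S) nor P) = T -> F = F
Thus #2 is false.

True statements: 1 (#1).

1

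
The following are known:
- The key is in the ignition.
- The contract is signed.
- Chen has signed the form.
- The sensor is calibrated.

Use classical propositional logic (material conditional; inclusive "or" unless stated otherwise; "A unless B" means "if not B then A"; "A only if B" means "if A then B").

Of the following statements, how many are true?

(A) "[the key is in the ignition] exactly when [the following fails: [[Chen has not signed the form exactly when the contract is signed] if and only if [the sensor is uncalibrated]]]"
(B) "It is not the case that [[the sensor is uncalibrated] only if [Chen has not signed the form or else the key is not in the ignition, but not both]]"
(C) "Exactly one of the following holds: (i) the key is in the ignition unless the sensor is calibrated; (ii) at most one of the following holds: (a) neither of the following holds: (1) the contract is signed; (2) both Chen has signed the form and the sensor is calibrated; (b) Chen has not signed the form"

0

Let G = "the key is in the ignition" (T), Q = "Chen has signed the form" (T), V = "the contract is signed" (T), H = "the sensor is calibrated" (T).

(A): This is G ↔ ¬((¬Q ↔ V) ↔ ¬H).

¬Q = ¬T = F
¬Q ↔ V = F ↔ T = F
¬H = ¬T = F
(¬Q ↔ V) ↔ ¬H = F ↔ F = T
¬((¬Q ↔ V) ↔ ¬H) = ¬T = F
G ↔ ¬((¬Q ↔ V) ↔ ¬H) = T ↔ F = F
Thus (A) is false.

(B): This is ¬(¬H → (¬Q ⊕ ¬G)).

¬H = ¬T = F
¬Q = ¬T = F
¬G = ¬T = F
¬Q ⊕ ¬G = F ⊕ F = F
¬H → (¬Q ⊕ ¬G) = F → F = T
¬(¬H → (¬Q ⊕ ¬G)) = ¬T = F
Thus (B) is false.

(C): This is (G ∨ H) ⊕ ((V ↓ (Q ∧ H)) ↑ ¬Q).

G ∨ H = T ∨ T = T
Q ∧ H = T ∧ T = T
V ↓ (Q ∧ H) = T ↓ T = F
¬Q = ¬T = F
(V ↓ (Q ∧ H)) ↑ ¬Q = F ↑ F = T
(G ∨ H) ⊕ ((V ↓ (Q ∧ H)) ↑ ¬Q) = T ⊕ T = F
Hence (C) is false.

0 of the 3 statements are true (none).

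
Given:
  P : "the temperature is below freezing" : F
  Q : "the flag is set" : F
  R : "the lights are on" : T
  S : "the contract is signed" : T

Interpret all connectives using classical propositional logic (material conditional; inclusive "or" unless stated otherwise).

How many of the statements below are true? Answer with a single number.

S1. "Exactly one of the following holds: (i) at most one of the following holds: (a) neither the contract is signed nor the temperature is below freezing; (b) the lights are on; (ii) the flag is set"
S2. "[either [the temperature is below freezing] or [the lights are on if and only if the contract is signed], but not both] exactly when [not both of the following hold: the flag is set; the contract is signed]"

S1: This is ((S nor P) nand R) xor Q.

S nor P = True nor False = False
(S nor P) nand R = False nand True = True
((S nor P) nand R) xor Q = True xor False = True
So S1 is true.

S2: Parsed as (P xor (R iff S)) iff (Q nand S)

R iff S = True iff True = True
P xor (R iff S) = False xor True = True
Q nand S = False nand True = True
(P xor (R iff S)) iff (Q nand S) = True iff True = True
So S2 is true.

True statements: 2 (S1, S2).

2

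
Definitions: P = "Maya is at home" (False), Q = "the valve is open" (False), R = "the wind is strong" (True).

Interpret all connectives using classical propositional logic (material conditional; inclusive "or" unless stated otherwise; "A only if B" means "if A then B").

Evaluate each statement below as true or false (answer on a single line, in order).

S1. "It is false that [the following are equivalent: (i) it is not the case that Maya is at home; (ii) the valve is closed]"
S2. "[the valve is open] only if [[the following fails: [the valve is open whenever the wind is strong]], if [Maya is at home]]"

S1 False, S2 True

S1: Parsed as ¬(¬P ↔ ¬Q)

¬P = ¬F = T
¬Q = ¬F = T
¬P ↔ ¬Q = T ↔ T = T
¬(¬P ↔ ¬Q) = ¬T = F
Thus S1 is false.

S2: Formalization: Q → (P → ¬(R → Q))

R → Q = T → F = F
¬(R → Q) = ¬F = T
P → ¬(R → Q) = F → T = T
Q → (P → ¬(R → Q)) = F → T = T
Hence S2 is true.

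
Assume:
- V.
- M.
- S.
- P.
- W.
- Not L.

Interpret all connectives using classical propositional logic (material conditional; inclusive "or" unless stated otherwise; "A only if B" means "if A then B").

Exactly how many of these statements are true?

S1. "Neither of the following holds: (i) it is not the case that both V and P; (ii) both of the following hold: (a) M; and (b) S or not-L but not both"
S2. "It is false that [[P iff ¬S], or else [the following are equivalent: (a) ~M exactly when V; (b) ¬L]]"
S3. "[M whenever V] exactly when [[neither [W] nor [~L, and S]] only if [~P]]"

3

S1: This is (V nand P) nor (M & (S xor ~L)).

V nand P = T nand T = F
~L = ~F = T
S xor ~L = T xor T = F
M & (S xor ~L) = T & F = F
(V nand P) nor (M & (S xor ~L)) = F nor F = T
Thus S1 is true.

S2: This is ~((P <-> ~S) | ((~M <-> V) <-> ~L)).

~S = ~T = F
P <-> ~S = T <-> F = F
~M = ~T = F
~M <-> V = F <-> T = F
~L = ~F = T
(~M <-> V) <-> ~L = F <-> T = F
(P <-> ~S) | ((~M <-> V) <-> ~L) = F | F = F
~((P <-> ~S) | ((~M <-> V) <-> ~L)) = ~F = T
Hence S2 is true.

S3: This is (V -> M) <-> ((W nor (~L & S)) -> ~P).

V -> M = T -> T = T
~L = ~F = T
~L & S = T & T = T
W nor (~L & S) = T nor T = F
~P = ~T = F
(W nor (~L & S)) -> ~P = F -> F = T
(V -> M) <-> ((W nor (~L & S)) -> ~P) = T <-> T = T
Hence S3 is true.

True statements: 3 (S1, S2, S3).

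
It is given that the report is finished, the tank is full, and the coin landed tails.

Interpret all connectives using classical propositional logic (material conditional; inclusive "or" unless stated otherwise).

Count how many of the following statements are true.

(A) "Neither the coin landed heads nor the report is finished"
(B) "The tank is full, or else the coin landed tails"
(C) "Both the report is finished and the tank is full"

Let R = "the coin landed heads" (False), P = "the report is finished" (True), Q = "the tank is full" (True).

(A): In symbols: R nor P

R nor P = False nor True = False
Hence (A) is false.

(B): This is Q or not R.

not R = not False = True
Q or not R = True or True = True
So (B) is true.

(C): Formalization: P and Q

P and Q = True and True = True
Hence (C) is true.

True statements: 2 ((B), (C)).

2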